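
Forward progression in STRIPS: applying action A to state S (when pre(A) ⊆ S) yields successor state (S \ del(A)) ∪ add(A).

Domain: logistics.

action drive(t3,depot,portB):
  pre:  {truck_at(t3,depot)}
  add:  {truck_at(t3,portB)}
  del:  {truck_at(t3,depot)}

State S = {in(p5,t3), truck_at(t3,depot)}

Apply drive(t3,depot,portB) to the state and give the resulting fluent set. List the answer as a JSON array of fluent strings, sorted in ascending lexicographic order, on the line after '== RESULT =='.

Progress:
  pre ⊆ S: {truck_at(t3,depot)} ⊆ S  — applicable
  S \ del = {in(p5,t3)}
  ∪ add   = {in(p5,t3), truck_at(t3,portB)}

== RESULT ==
["in(p5,t3)", "truck_at(t3,portB)"]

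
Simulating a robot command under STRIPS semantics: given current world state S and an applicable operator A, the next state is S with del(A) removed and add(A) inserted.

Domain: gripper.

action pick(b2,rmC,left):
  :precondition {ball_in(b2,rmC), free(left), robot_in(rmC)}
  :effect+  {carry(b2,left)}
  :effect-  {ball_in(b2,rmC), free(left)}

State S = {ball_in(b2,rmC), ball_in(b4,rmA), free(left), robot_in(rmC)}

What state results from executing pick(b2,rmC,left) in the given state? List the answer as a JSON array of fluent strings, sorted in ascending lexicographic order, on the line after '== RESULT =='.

Compute (S \ del) ∪ add:
  pre ⊆ S: {ball_in(b2,rmC), free(left), robot_in(rmC)} ⊆ S  — applicable
  S \ del = {ball_in(b4,rmA), robot_in(rmC)}
  ∪ add   = {ball_in(b4,rmA), carry(b2,left), robot_in(rmC)}

== RESULT ==
["ball_in(b4,rmA)", "carry(b2,left)", "robot_in(rmC)"]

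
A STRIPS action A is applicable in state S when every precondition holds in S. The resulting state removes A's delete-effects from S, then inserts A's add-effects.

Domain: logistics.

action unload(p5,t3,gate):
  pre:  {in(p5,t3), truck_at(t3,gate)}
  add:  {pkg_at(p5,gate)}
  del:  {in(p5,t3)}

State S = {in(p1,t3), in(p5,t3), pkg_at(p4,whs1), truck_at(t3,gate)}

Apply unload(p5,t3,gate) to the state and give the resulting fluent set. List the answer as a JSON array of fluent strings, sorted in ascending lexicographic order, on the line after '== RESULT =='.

Compute (S \ del) ∪ add:
  pre ⊆ S: {in(p5,t3), truck_at(t3,gate)} ⊆ S  — applicable
  S \ del = {in(p1,t3), pkg_at(p4,whs1), truck_at(t3,gate)}
  ∪ add   = {in(p1,t3), pkg_at(p4,whs1), pkg_at(p5,gate), truck_at(t3,gate)}

== RESULT ==
["in(p1,t3)", "pkg_at(p4,whs1)", "pkg_at(p5,gate)", "truck_at(t3,gate)"]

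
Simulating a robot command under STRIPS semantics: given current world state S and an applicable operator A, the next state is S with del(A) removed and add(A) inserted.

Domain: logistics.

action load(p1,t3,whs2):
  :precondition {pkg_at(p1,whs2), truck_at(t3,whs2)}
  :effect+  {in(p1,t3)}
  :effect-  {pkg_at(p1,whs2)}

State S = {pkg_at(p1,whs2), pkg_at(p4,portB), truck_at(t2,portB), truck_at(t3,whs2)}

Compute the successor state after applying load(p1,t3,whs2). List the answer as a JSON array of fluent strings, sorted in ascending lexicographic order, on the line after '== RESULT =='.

Compute (S \ del) ∪ add:
  pre ⊆ S: {pkg_at(p1,whs2), truck_at(t3,whs2)} ⊆ S  — applicable
  S \ del = {pkg_at(p4,portB), truck_at(t2,portB), truck_at(t3,whs2)}
  ∪ add   = {in(p1,t3), pkg_at(p4,portB), truck_at(t2,portB), truck_at(t3,whs2)}

== RESULT ==
["in(p1,t3)", "pkg_at(p4,portB)", "truck_at(t2,portB)", "truck_at(t3,whs2)"]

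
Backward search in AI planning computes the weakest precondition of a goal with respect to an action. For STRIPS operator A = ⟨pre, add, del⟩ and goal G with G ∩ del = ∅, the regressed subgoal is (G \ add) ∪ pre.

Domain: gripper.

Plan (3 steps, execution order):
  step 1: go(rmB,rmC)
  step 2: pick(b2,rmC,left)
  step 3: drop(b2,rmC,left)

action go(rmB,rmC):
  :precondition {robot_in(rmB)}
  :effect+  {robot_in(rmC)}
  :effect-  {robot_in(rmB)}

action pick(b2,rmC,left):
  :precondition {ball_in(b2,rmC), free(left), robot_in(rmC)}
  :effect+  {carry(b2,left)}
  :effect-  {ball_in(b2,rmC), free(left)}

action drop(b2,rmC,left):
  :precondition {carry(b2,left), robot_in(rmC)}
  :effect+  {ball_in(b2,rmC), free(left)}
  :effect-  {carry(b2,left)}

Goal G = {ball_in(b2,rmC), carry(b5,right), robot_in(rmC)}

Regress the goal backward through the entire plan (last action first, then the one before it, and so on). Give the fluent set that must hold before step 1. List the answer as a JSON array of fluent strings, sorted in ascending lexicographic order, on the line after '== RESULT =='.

Regress step by step:
  through step 3 (drop(b2,rmC,left)): drop {ball_in(b2,rmC)}, keep {carry(b5,right), robot_in(rmC)}, require {carry(b2,left), robot_in(rmC)}
    → {carry(b2,left), carry(b5,right), robot_in(rmC)}
  through step 2 (pick(b2,rmC,left)): drop {carry(b2,left)}, keep {carry(b5,right), robot_in(rmC)}, require {ball_in(b2,rmC), free(left), robot_in(rmC)}
    → {ball_in(b2,rmC), carry(b5,right), free(left), robot_in(rmC)}
  through step 1 (go(rmB,rmC)): drop {robot_in(rmC)}, keep {ball_in(b2,rmC), carry(b5,right), free(left)}, require {robot_in(rmB)}
    → {ball_in(b2,rmC), carry(b5,right), free(left), robot_in(rmB)}

== RESULT ==
["ball_in(b2,rmC)", "carry(b5,right)", "free(left)", "robot_in(rmB)"]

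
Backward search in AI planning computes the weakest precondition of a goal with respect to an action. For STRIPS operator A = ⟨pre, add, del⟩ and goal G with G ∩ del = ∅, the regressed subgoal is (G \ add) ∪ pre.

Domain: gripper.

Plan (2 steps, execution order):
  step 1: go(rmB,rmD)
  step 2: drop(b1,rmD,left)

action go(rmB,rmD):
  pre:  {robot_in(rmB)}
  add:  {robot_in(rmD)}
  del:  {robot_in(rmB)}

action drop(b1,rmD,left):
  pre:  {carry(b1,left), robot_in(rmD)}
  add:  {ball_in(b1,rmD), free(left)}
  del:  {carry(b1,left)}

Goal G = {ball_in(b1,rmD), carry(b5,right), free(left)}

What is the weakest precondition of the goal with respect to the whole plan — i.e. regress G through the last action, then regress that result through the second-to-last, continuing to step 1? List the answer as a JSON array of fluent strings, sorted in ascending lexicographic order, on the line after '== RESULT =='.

Work backward from the goal:
  through step 2 (drop(b1,rmD,left)): drop {ball_in(b1,rmD), free(left)}, keep {carry(b5,right)}, require {carry(b1,left), robot_in(rmD)}
    → {carry(b1,left), carry(b5,right), robot_in(rmD)}
  through step 1 (go(rmB,rmD)): drop {robot_in(rmD)}, keep {carry(b1,left), carry(b5,right)}, require {robot_in(rmB)}
    → {carry(b1,left), carry(b5,right), robot_in(rmB)}

== RESULT ==
["carry(b1,left)", "carry(b5,right)", "robot_in(rmB)"]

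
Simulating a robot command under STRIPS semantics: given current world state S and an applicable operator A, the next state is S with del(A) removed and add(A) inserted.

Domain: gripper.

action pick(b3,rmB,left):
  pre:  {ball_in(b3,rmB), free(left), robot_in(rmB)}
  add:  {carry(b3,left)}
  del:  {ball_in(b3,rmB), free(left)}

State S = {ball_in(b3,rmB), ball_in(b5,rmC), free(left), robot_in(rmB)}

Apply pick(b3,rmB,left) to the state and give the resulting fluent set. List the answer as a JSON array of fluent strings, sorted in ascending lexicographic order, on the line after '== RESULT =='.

Compute (S \ del) ∪ add:
  pre ⊆ S: {ball_in(b3,rmB), free(left), robot_in(rmB)} ⊆ S  — applicable
  S \ del = {ball_in(b5,rmC), robot_in(rmB)}
  ∪ add   = {ball_in(b5,rmC), carry(b3,left), robot_in(rmB)}

== RESULT ==
["ball_in(b5,rmC)", "carry(b3,left)", "robot_in(rmB)"]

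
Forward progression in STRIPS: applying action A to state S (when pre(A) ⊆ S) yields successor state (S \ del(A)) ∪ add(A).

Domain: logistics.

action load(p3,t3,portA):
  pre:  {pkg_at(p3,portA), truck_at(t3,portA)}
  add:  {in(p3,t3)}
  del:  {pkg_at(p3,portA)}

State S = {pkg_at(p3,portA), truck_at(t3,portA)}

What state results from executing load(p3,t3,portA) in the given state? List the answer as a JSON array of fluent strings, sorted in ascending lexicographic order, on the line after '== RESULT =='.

Compute (S \ del) ∪ add:
  pre ⊆ S: {pkg_at(p3,portA), truck_at(t3,portA)} ⊆ S  — applicable
  S \ del = {truck_at(t3,portA)}
  ∪ add   = {in(p3,t3), truck_at(t3,portA)}

== RESULT ==
["in(p3,t3)", "truck_at(t3,portA)"]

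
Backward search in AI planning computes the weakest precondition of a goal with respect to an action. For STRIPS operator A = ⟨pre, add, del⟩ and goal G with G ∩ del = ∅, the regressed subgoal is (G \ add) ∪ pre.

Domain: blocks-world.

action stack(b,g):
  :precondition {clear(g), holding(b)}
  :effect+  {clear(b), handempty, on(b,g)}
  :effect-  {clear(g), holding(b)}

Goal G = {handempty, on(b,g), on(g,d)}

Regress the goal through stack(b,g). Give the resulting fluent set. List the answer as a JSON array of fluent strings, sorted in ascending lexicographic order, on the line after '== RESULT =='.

Compute (G \ add) ∪ pre:
  G ∩ del = {}  (empty — regression defined)
  G \ add = {handempty, on(b,g), on(g,d)} \ {clear(b), handempty, on(b,g)} = {on(g,d)}
  ∪ pre   = {on(g,d)} ∪ {clear(g), holding(b)}
          = {clear(g), holding(b), on(g,d)}

== RESULT ==
["clear(g)", "holding(b)", "on(g,d)"]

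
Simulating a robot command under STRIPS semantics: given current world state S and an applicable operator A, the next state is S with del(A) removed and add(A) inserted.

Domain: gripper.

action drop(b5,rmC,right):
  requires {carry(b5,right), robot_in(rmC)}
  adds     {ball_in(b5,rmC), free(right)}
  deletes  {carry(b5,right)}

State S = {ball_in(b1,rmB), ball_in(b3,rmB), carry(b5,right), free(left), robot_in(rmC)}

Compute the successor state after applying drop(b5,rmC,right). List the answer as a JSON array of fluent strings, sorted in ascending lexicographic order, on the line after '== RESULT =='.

Progress:
  pre ⊆ S: {carry(b5,right), robot_in(rmC)} ⊆ S  — applicable
  S \ del = {ball_in(b1,rmB), ball_in(b3,rmB), free(left), robot_in(rmC)}
  ∪ add   = {ball_in(b1,rmB), ball_in(b3,rmB), ball_in(b5,rmC), free(left), free(right), robot_in(rmC)}

== RESULT ==
["ball_in(b1,rmB)", "ball_in(b3,rmB)", "ball_in(b5,rmC)", "free(left)", "free(right)", "robot_in(rmC)"]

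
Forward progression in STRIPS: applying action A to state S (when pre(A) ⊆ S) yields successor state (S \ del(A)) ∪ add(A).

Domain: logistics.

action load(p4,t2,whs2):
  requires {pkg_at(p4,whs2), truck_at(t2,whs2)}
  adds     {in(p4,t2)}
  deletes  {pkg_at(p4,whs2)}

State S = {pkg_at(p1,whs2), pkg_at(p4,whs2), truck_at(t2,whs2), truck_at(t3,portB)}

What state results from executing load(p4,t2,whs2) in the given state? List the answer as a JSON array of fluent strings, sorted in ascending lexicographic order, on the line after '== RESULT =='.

Progress:
  pre ⊆ S: {pkg_at(p4,whs2), truck_at(t2,whs2)} ⊆ S  — applicable
  S \ del = {pkg_at(p1,whs2), truck_at(t2,whs2), truck_at(t3,portB)}
  ∪ add   = {in(p4,t2), pkg_at(p1,whs2), truck_at(t2,whs2), truck_at(t3,portB)}

== RESULT ==
["in(p4,t2)", "pkg_at(p1,whs2)", "truck_at(t2,whs2)", "truck_at(t3,portB)"]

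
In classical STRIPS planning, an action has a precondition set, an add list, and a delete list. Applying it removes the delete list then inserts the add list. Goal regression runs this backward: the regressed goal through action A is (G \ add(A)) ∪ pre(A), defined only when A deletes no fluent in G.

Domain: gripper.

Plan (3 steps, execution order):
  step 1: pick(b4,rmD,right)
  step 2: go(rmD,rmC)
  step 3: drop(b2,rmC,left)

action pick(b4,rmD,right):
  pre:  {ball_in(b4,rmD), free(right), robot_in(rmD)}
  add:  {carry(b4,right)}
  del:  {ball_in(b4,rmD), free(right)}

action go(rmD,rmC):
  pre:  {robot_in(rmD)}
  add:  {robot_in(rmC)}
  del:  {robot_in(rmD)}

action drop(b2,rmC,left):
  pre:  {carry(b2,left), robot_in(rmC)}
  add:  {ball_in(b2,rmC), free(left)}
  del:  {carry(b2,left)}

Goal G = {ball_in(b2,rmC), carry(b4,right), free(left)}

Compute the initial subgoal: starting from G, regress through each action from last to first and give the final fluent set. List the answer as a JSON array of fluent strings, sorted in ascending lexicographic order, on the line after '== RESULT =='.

Regress step by step:
  through step 3 (drop(b2,rmC,left)): drop {ball_in(b2,rmC), free(left)}, keep {carry(b4,right)}, require {carry(b2,left), robot_in(rmC)}
    → {carry(b2,left), carry(b4,right), robot_in(rmC)}
  through step 2 (go(rmD,rmC)): drop {robot_in(rmC)}, keep {carry(b2,left), carry(b4,right)}, require {robot_in(rmD)}
    → {carry(b2,left), carry(b4,right), robot_in(rmD)}
  through step 1 (pick(b4,rmD,right)): drop {carry(b4,right)}, keep {carry(b2,left), robot_in(rmD)}, require {ball_in(b4,rmD), free(right), robot_in(rmD)}
    → {ball_in(b4,rmD), carry(b2,left), free(right), robot_in(rmD)}

== RESULT ==
["ball_in(b4,rmD)", "carry(b2,left)", "free(right)", "robot_in(rmD)"]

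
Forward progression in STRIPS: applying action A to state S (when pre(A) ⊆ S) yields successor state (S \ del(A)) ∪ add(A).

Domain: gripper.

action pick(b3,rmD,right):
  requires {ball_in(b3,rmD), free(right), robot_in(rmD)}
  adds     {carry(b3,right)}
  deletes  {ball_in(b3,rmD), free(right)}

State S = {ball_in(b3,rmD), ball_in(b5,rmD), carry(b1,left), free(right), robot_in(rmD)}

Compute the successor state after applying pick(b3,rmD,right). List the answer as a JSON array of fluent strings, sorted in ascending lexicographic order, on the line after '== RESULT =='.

Compute (S \ del) ∪ add:
  pre ⊆ S: {ball_in(b3,rmD), free(right), robot_in(rmD)} ⊆ S  — applicable
  S \ del = {ball_in(b5,rmD), carry(b1,left), robot_in(rmD)}
  ∪ add   = {ball_in(b5,rmD), carry(b1,left), carry(b3,right), robot_in(rmD)}

== RESULT ==
["ball_in(b5,rmD)", "carry(b1,left)", "carry(b3,right)", "robot_in(rmD)"]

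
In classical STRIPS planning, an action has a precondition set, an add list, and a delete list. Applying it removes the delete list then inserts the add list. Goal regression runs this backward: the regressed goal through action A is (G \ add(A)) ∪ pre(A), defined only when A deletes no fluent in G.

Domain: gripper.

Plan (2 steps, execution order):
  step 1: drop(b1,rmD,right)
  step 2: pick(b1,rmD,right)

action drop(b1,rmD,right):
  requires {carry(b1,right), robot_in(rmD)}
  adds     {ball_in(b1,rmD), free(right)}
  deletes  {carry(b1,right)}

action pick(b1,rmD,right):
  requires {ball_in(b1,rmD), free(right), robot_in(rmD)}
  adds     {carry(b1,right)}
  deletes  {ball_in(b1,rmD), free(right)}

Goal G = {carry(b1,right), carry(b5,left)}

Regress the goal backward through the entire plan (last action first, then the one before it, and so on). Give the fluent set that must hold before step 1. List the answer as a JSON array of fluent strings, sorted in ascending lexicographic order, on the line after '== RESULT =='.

Work backward from the goal:
  through step 2 (pick(b1,rmD,right)): drop {carry(b1,right)}, keep {carry(b5,left)}, require {ball_in(b1,rmD), free(right), robot_in(rmD)}
    → {ball_in(b1,rmD), carry(b5,left), free(right), robot_in(rmD)}
  through step 1 (drop(b1,rmD,right)): drop {ball_in(b1,rmD), free(right)}, keep {carry(b5,left), robot_in(rmD)}, require {carry(b1,right), robot_in(rmD)}
    → {carry(b1,right), carry(b5,left), robot_in(rmD)}

== RESULT ==
["carry(b1,right)", "carry(b5,left)", "robot_in(rmD)"]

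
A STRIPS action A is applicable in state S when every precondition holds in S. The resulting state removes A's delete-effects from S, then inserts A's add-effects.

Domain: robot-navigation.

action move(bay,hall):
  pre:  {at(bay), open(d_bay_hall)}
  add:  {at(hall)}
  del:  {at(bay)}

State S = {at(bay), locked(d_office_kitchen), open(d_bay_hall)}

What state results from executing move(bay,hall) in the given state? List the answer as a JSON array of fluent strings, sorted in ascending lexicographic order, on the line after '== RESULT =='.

Compute (S \ del) ∪ add:
  pre ⊆ S: {at(bay), open(d_bay_hall)} ⊆ S  — applicable
  S \ del = {locked(d_office_kitchen), open(d_bay_hall)}
  ∪ add   = {at(hall), locked(d_office_kitchen), open(d_bay_hall)}

== RESULT ==
["at(hall)", "locked(d_office_kitchen)", "open(d_bay_hall)"]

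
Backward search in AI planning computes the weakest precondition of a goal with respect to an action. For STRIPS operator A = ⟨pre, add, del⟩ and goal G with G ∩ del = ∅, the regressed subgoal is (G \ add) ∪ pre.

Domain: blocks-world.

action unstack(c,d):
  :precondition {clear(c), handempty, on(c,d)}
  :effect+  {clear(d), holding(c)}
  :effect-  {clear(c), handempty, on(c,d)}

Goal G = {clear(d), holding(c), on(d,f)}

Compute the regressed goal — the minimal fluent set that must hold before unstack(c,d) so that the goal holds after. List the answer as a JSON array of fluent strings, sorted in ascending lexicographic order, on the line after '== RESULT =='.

Compute (G \ add) ∪ pre:
  G ∩ del = {}  (empty — regression defined)
  G \ add = {clear(d), holding(c), on(d,f)} \ {clear(d), holding(c)} = {on(d,f)}
  ∪ pre   = {on(d,f)} ∪ {clear(c), handempty, on(c,d)}
          = {clear(c), handempty, on(c,d), on(d,f)}

== RESULT ==
["clear(c)", "handempty", "on(c,d)", "on(d,f)"]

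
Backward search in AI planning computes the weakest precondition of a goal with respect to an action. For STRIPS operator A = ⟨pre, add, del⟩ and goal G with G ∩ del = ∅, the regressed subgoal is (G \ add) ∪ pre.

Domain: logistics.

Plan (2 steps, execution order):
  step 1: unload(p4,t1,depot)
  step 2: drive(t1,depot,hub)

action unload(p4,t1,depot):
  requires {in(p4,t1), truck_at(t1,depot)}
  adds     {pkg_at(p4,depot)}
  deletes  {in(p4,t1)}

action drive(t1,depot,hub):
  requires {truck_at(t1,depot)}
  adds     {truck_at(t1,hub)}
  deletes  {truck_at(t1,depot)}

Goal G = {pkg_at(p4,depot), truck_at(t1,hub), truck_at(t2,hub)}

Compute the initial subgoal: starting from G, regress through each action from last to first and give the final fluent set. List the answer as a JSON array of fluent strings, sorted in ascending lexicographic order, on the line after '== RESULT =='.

Work backward from the goal:
  through step 2 (drive(t1,depot,hub)): drop {truck_at(t1,hub)}, keep {pkg_at(p4,depot), truck_at(t2,hub)}, require {truck_at(t1,depot)}
    → {pkg_at(p4,depot), truck_at(t1,depot), truck_at(t2,hub)}
  through step 1 (unload(p4,t1,depot)): drop {pkg_at(p4,depot)}, keep {truck_at(t1,depot), truck_at(t2,hub)}, require {in(p4,t1), truck_at(t1,depot)}
    → {in(p4,t1), truck_at(t1,depot), truck_at(t2,hub)}

== RESULT ==
["in(p4,t1)", "truck_at(t1,depot)", "truck_at(t2,hub)"]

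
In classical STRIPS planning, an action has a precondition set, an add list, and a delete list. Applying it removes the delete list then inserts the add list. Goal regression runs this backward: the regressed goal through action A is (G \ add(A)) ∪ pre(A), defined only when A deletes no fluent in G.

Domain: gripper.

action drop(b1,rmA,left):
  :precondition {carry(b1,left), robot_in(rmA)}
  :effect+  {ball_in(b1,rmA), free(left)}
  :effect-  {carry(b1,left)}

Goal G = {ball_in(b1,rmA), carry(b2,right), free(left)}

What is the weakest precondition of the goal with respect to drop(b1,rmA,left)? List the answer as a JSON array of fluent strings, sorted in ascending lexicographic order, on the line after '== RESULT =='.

Regress:
  G ∩ del = {}  (empty — regression defined)
  G \ add = {ball_in(b1,rmA), carry(b2,right), free(left)} \ {ball_in(b1,rmA), free(left)} = {carry(b2,right)}
  ∪ pre   = {carry(b2,right)} ∪ {carry(b1,left), robot_in(rmA)}
          = {carry(b1,left), carry(b2,right), robot_in(rmA)}

== RESULT ==
["carry(b1,left)", "carry(b2,right)", "robot_in(rmA)"]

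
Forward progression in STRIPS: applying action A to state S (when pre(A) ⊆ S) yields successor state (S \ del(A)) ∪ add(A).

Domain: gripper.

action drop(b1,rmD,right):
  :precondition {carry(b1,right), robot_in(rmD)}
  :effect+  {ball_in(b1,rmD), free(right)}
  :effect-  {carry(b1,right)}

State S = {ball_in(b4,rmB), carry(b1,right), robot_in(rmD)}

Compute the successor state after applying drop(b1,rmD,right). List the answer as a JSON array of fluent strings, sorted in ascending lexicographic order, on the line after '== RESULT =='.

Compute (S \ del) ∪ add:
  pre ⊆ S: {carry(b1,right), robot_in(rmD)} ⊆ S  — applicable
  S \ del = {ball_in(b4,rmB), robot_in(rmD)}
  ∪ add   = {ball_in(b1,rmD), ball_in(b4,rmB), free(right), robot_in(rmD)}

== RESULT ==
["ball_in(b1,rmD)", "ball_in(b4,rmB)", "free(right)", "robot_in(rmD)"]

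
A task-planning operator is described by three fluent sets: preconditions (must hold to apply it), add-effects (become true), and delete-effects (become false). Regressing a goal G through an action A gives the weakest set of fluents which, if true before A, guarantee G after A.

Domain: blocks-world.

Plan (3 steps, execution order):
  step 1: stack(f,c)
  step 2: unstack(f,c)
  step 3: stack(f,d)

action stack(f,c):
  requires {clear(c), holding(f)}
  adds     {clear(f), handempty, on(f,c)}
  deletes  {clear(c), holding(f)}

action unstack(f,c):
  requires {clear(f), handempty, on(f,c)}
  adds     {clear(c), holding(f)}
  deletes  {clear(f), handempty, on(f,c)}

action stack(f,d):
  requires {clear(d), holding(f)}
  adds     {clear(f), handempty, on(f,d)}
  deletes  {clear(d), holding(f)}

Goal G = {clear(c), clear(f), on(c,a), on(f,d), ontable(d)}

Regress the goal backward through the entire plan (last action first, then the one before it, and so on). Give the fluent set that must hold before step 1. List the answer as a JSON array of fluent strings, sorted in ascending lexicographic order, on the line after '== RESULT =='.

Regress step by step:
  through step 3 (stack(f,d)): drop {clear(f), on(f,d)}, keep {clear(c), on(c,a), ontable(d)}, require {clear(d), holding(f)}
    → {clear(c), clear(d), holding(f), on(c,a), ontable(d)}
  through step 2 (unstack(f,c)): drop {clear(c), holding(f)}, keep {clear(d), on(c,a), ontable(d)}, require {clear(f), handempty, on(f,c)}
    → {clear(d), clear(f), handempty, on(c,a), on(f,c), ontable(d)}
  through step 1 (stack(f,c)): drop {clear(f), handempty, on(f,c)}, keep {clear(d), on(c,a), ontable(d)}, require {clear(c), holding(f)}
    → {clear(c), clear(d), holding(f), on(c,a), ontable(d)}

== RESULT ==
["clear(c)", "clear(d)", "holding(f)", "on(c,a)", "ontable(d)"]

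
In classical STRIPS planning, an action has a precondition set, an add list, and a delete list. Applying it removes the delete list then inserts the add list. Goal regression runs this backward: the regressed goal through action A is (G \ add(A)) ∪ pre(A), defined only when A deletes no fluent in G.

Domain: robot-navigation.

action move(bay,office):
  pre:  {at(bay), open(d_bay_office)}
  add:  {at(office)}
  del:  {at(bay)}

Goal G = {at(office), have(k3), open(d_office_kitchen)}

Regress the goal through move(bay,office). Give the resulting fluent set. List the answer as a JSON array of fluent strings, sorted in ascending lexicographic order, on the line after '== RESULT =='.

Regress:
  G ∩ del = {}  (empty — regression defined)
  G \ add = {at(office), have(k3), open(d_office_kitchen)} \ {at(office)} = {have(k3), open(d_office_kitchen)}
  ∪ pre   = {have(k3), open(d_office_kitchen)} ∪ {at(bay), open(d_bay_office)}
          = {at(bay), have(k3), open(d_bay_office), open(d_office_kitchen)}

== RESULT ==
["at(bay)", "have(k3)", "open(d_bay_office)", "open(d_office_kitchen)"]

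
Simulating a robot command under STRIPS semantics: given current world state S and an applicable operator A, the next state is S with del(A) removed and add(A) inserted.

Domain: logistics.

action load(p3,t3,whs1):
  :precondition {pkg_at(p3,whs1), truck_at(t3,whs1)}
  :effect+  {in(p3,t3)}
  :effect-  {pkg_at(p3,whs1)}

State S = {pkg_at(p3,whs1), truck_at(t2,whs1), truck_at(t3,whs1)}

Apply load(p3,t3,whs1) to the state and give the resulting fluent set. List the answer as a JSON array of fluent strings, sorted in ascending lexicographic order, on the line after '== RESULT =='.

Compute (S \ del) ∪ add:
  pre ⊆ S: {pkg_at(p3,whs1), truck_at(t3,whs1)} ⊆ S  — applicable
  S \ del = {truck_at(t2,whs1), truck_at(t3,whs1)}
  ∪ add   = {in(p3,t3), truck_at(t2,whs1), truck_at(t3,whs1)}

== RESULT ==
["in(p3,t3)", "truck_at(t2,whs1)", "truck_at(t3,whs1)"]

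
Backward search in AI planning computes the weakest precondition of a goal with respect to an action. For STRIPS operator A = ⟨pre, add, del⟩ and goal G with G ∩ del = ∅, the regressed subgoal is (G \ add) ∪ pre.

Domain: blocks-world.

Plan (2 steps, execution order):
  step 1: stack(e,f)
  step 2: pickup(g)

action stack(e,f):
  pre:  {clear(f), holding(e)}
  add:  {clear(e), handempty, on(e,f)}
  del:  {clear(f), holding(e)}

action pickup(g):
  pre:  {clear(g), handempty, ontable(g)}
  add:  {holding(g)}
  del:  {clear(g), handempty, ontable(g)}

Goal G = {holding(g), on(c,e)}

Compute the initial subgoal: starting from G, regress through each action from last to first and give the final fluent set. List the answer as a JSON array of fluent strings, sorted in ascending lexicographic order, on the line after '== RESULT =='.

Regress step by step:
  through step 2 (pickup(g)): drop {holding(g)}, keep {on(c,e)}, require {clear(g), handempty, ontable(g)}
    → {clear(g), handempty, on(c,e), ontable(g)}
  through step 1 (stack(e,f)): drop {handempty}, keep {clear(g), on(c,e), ontable(g)}, require {clear(f), holding(e)}
    → {clear(f), clear(g), holding(e), on(c,e), ontable(g)}

== RESULT ==
["clear(f)", "clear(g)", "holding(e)", "on(c,e)", "ontable(g)"]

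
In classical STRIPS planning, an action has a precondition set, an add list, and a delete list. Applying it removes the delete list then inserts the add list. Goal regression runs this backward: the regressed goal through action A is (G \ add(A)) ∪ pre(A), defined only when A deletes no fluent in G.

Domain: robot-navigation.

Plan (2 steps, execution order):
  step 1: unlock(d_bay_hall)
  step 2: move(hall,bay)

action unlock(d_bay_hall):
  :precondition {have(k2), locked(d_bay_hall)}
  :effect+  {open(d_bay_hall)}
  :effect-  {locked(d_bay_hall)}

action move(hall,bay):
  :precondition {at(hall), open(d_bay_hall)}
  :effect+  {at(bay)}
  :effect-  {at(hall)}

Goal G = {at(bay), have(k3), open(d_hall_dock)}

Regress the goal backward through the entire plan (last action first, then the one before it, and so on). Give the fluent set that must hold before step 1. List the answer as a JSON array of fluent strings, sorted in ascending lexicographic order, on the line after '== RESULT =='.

Work backward from the goal:
  through step 2 (move(hall,bay)): drop {at(bay)}, keep {have(k3), open(d_hall_dock)}, require {at(hall), open(d_bay_hall)}
    → {at(hall), have(k3), open(d_bay_hall), open(d_hall_dock)}
  through step 1 (unlock(d_bay_hall)): drop {open(d_bay_hall)}, keep {at(hall), have(k3), open(d_hall_dock)}, require {have(k2), locked(d_bay_hall)}
    → {at(hall), have(k2), have(k3), locked(d_bay_hall), open(d_hall_dock)}

== RESULT ==
["at(hall)", "have(k2)", "have(k3)", "locked(d_bay_hall)", "open(d_hall_dock)"]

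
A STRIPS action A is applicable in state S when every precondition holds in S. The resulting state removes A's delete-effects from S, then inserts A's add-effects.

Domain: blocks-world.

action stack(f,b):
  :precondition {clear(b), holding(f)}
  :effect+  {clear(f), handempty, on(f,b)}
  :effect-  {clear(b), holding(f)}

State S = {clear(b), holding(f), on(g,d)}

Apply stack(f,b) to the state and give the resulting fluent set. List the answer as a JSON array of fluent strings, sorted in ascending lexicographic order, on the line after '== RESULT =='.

Compute (S \ del) ∪ add:
  pre ⊆ S: {clear(b), holding(f)} ⊆ S  — applicable
  S \ del = {on(g,d)}
  ∪ add   = {clear(f), handempty, on(f,b), on(g,d)}

== RESULT ==
["clear(f)", "handempty", "on(f,b)", "on(g,d)"]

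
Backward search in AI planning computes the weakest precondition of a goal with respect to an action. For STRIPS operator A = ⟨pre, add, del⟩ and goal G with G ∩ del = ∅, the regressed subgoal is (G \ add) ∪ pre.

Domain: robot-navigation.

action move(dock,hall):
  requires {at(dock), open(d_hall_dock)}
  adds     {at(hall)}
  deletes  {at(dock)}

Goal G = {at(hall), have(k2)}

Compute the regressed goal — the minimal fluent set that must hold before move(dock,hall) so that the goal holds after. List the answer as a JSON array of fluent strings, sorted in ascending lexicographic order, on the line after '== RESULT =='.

Compute (G \ add) ∪ pre:
  G ∩ del = {}  (empty — regression defined)
  G \ add = {at(hall), have(k2)} \ {at(hall)} = {have(k2)}
  ∪ pre   = {have(k2)} ∪ {at(dock), open(d_hall_dock)}
          = {at(dock), have(k2), open(d_hall_dock)}

== RESULT ==
["at(dock)", "have(k2)", "open(d_hall_dock)"]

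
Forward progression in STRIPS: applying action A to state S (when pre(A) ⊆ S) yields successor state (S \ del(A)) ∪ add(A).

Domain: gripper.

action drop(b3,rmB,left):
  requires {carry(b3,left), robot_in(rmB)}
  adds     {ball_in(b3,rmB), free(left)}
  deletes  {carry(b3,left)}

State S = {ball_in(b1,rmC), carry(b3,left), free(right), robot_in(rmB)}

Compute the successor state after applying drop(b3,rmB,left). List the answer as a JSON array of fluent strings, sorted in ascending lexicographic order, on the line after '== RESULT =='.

Progress:
  pre ⊆ S: {carry(b3,left), robot_in(rmB)} ⊆ S  — applicable
  S \ del = {ball_in(b1,rmC), free(right), robot_in(rmB)}
  ∪ add   = {ball_in(b1,rmC), ball_in(b3,rmB), free(left), free(right), robot_in(rmB)}

== RESULT ==
["ball_in(b1,rmC)", "ball_in(b3,rmB)", "free(left)", "free(right)", "robot_in(rmB)"]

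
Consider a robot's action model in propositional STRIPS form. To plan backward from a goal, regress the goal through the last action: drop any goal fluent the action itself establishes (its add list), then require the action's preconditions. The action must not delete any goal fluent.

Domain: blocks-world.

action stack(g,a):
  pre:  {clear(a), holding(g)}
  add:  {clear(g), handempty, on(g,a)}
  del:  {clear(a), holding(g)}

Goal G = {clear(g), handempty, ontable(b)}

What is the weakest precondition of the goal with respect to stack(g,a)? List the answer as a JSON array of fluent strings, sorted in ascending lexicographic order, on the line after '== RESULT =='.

Compute (G \ add) ∪ pre:
  G ∩ del = {}  (empty — regression defined)
  G \ add = {clear(g), handempty, ontable(b)} \ {clear(g), handempty, on(g,a)} = {ontable(b)}
  ∪ pre   = {ontable(b)} ∪ {clear(a), holding(g)}
          = {clear(a), holding(g), ontable(b)}

== RESULT ==
["clear(a)", "holding(g)", "ontable(b)"]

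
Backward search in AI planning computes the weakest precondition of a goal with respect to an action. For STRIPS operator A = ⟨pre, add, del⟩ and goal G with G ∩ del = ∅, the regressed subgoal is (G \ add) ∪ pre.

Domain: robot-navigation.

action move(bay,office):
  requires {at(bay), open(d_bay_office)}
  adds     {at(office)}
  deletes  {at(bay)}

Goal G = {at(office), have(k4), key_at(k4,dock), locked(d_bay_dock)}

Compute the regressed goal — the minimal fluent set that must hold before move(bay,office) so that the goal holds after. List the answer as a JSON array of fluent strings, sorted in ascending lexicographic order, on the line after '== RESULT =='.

Compute (G \ add) ∪ pre:
  G ∩ del = {}  (empty — regression defined)
  G \ add = {at(office), have(k4), key_at(k4,dock), locked(d_bay_dock)} \ {at(office)} = {have(k4), key_at(k4,dock), locked(d_bay_dock)}
  ∪ pre   = {have(k4), key_at(k4,dock), locked(d_bay_dock)} ∪ {at(bay), open(d_bay_office)}
          = {at(bay), have(k4), key_at(k4,dock), locked(d_bay_dock), open(d_bay_office)}

== RESULT ==
["at(bay)", "have(k4)", "key_at(k4,dock)", "locked(d_bay_dock)", "open(d_bay_office)"]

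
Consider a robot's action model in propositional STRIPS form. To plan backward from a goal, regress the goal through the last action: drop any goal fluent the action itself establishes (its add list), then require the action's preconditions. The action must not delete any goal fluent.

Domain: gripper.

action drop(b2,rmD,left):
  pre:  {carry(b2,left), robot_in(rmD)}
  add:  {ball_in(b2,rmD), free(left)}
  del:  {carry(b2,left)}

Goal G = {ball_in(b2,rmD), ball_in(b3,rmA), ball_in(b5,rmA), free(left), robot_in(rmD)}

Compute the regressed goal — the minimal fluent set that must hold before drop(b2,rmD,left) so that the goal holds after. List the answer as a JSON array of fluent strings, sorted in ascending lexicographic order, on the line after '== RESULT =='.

Compute (G \ add) ∪ pre:
  G ∩ del = {}  (empty — regression defined)
  G \ add = {ball_in(b2,rmD), ball_in(b3,rmA), ball_in(b5,rmA), free(left), robot_in(rmD)} \ {ball_in(b2,rmD), free(left)} = {ball_in(b3,rmA), ball_in(b5,rmA), robot_in(rmD)}
  ∪ pre   = {ball_in(b3,rmA), ball_in(b5,rmA), robot_in(rmD)} ∪ {carry(b2,left), robot_in(rmD)}
          = {ball_in(b3,rmA), ball_in(b5,rmA), carry(b2,left), robot_in(rmD)}

== RESULT ==
["ball_in(b3,rmA)", "ball_in(b5,rmA)", "carry(b2,left)", "robot_in(rmD)"]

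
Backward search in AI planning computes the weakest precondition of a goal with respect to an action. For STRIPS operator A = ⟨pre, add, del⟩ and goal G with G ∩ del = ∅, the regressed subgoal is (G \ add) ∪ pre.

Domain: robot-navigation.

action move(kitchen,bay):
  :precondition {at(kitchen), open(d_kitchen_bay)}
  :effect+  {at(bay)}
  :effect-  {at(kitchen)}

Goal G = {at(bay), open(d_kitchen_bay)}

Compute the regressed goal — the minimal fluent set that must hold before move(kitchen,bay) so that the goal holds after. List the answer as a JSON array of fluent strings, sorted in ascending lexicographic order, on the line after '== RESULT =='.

Regress:
  G ∩ del = {}  (empty — regression defined)
  G \ add = {at(bay), open(d_kitchen_bay)} \ {at(bay)} = {open(d_kitchen_bay)}
  ∪ pre   = {open(d_kitchen_bay)} ∪ {at(kitchen), open(d_kitchen_bay)}
          = {at(kitchen), open(d_kitchen_bay)}

== RESULT ==
["at(kitchen)", "open(d_kitchen_bay)"]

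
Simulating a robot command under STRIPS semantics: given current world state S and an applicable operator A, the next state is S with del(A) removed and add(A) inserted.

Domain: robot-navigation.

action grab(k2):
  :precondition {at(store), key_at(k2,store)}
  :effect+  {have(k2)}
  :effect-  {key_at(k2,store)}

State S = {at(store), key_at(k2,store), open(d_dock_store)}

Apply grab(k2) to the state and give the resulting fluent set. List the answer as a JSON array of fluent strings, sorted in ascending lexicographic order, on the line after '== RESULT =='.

Compute (S \ del) ∪ add:
  pre ⊆ S: {at(store), key_at(k2,store)} ⊆ S  — applicable
  S \ del = {at(store), open(d_dock_store)}
  ∪ add   = {at(store), have(k2), open(d_dock_store)}

== RESULT ==
["at(store)", "have(k2)", "open(d_dock_store)"]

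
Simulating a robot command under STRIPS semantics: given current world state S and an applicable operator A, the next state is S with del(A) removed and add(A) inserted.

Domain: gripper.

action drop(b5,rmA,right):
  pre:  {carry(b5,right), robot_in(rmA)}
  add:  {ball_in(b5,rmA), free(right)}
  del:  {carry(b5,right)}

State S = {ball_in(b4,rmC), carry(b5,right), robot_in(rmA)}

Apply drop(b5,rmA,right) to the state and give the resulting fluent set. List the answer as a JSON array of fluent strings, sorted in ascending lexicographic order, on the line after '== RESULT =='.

Compute (S \ del) ∪ add:
  pre ⊆ S: {carry(b5,right), robot_in(rmA)} ⊆ S  — applicable
  S \ del = {ball_in(b4,rmC), robot_in(rmA)}
  ∪ add   = {ball_in(b4,rmC), ball_in(b5,rmA), free(right), robot_in(rmA)}

== RESULT ==
["ball_in(b4,rmC)", "ball_in(b5,rmA)", "free(right)", "robot_in(rmA)"]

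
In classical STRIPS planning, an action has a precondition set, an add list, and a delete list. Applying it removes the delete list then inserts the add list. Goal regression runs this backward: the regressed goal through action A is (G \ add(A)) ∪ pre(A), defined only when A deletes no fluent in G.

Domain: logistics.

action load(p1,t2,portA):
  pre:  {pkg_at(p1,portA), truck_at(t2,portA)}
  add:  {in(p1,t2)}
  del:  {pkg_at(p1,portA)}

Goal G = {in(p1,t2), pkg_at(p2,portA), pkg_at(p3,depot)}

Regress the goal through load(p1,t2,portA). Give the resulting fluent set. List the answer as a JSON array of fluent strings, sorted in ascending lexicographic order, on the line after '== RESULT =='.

Regress:
  G ∩ del = {}  (empty — regression defined)
  G \ add = {in(p1,t2), pkg_at(p2,portA), pkg_at(p3,depot)} \ {in(p1,t2)} = {pkg_at(p2,portA), pkg_at(p3,depot)}
  ∪ pre   = {pkg_at(p2,portA), pkg_at(p3,depot)} ∪ {pkg_at(p1,portA), truck_at(t2,portA)}
          = {pkg_at(p1,portA), pkg_at(p2,portA), pkg_at(p3,depot), truck_at(t2,portA)}

== RESULT ==
["pkg_at(p1,portA)", "pkg_at(p2,portA)", "pkg_at(p3,depot)", "truck_at(t2,portA)"]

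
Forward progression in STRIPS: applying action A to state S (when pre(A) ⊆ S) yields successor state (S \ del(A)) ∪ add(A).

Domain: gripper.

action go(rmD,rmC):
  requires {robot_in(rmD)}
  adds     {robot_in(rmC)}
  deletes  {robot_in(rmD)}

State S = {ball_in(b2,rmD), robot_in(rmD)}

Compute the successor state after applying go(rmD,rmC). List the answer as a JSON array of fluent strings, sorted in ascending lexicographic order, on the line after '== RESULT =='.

Compute (S \ del) ∪ add:
  pre ⊆ S: {robot_in(rmD)} ⊆ S  — applicable
  S \ del = {ball_in(b2,rmD)}
  ∪ add   = {ball_in(b2,rmD), robot_in(rmC)}

== RESULT ==
["ball_in(b2,rmD)", "robot_in(rmC)"]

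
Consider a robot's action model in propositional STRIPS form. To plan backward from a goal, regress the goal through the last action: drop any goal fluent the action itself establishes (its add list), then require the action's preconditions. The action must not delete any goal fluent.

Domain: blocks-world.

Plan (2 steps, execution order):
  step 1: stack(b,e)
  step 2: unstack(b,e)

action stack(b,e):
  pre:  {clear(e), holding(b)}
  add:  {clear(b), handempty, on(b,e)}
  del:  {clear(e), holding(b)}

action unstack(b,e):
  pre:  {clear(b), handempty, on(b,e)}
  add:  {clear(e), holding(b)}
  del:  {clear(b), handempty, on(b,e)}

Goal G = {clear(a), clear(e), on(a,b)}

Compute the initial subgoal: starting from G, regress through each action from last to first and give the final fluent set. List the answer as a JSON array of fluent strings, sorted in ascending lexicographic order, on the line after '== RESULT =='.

Work backward from the goal:
  through step 2 (unstack(b,e)): drop {clear(e)}, keep {clear(a), on(a,b)}, require {clear(b), handempty, on(b,e)}
    → {clear(a), clear(b), handempty, on(a,b), on(b,e)}
  through step 1 (stack(b,e)): drop {clear(b), handempty, on(b,e)}, keep {clear(a), on(a,b)}, require {clear(e), holding(b)}
    → {clear(a), clear(e), holding(b), on(a,b)}

== RESULT ==
["clear(a)", "clear(e)", "holding(b)", "on(a,b)"]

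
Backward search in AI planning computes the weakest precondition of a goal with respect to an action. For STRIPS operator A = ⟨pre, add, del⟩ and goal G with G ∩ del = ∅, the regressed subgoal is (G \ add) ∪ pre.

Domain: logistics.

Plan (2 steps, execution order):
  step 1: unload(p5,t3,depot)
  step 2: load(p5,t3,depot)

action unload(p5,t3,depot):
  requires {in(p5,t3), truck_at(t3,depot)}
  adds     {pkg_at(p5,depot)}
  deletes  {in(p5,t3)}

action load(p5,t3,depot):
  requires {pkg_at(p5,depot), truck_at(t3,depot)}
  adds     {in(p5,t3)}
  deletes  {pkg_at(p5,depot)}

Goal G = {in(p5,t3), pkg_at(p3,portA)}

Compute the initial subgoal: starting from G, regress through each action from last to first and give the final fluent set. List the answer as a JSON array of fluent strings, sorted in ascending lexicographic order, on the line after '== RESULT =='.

Work backward from the goal:
  through step 2 (load(p5,t3,depot)): drop {in(p5,t3)}, keep {pkg_at(p3,portA)}, require {pkg_at(p5,depot), truck_at(t3,depot)}
    → {pkg_at(p3,portA), pkg_at(p5,depot), truck_at(t3,depot)}
  through step 1 (unload(p5,t3,depot)): drop {pkg_at(p5,depot)}, keep {pkg_at(p3,portA), truck_at(t3,depot)}, require {in(p5,t3), truck_at(t3,depot)}
    → {in(p5,t3), pkg_at(p3,portA), truck_at(t3,depot)}

== RESULT ==
["in(p5,t3)", "pkg_at(p3,portA)", "truck_at(t3,depot)"]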